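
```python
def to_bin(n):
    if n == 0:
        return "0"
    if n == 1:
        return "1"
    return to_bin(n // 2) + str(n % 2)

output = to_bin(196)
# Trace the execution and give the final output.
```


to_bin(196)
= to_bin(98) + "0"
= to_bin(49) + "0" + "0"
= to_bin(24) + "1" + "0" + "0"
= to_bin(12) + "0" + "1" + "0" + "0"
= to_bin(6) + "0" + "0" + "1" + "0" + "0"
= to_bin(3) + "0" + "0" + "0" + "1" + "0" + "0"
= to_bin(1) + "1" + "0" + "0" + "0" + "1" + "0" + "0"
= "1" + "1" + "0" + "0" + "0" + "1" + "0" + "0"
= "11000100"


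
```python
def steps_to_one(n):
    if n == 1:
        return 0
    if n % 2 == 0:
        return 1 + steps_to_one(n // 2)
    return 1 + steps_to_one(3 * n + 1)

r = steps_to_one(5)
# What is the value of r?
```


steps_to_one(5)
5 is odd -> 3*5+1 = 16 -> steps_to_one(16)
16 is even -> steps_to_one(8)
8 is even -> steps_to_one(4)
4 is even -> steps_to_one(2)
2 is even -> steps_to_one(1)
Reached 1 after 5 steps
= 5


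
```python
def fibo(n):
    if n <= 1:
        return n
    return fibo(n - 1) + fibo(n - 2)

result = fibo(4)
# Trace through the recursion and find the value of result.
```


fibo(4)
= fibo(3) + fibo(2)
= (fibo(2) + fibo(1)) + fibo(2)
Computing bottom-up: fibo(0)=0, fibo(1)=1, fibo(2)=1, fibo(3)=2, fibo(4)=3
= 3


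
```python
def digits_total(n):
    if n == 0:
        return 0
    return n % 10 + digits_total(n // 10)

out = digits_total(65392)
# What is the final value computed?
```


digits_total(65392)
= 2 + digits_total(6539)
= 2 + 9 + digits_total(653)
= 2 + 9 + 3 + digits_total(65)
= 2 + 9 + 3 + 5 + digits_total(6)
= 2 + 9 + 3 + 5 + 6 + digits_total(0)
= 2 + 9 + 3 + 5 + 6 + 0
= 25


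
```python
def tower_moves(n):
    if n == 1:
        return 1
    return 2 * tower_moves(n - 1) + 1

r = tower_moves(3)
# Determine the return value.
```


tower_moves(3)
= 2 * tower_moves(2) + 1
= 2 * (2 * tower_moves(1) + 1) + 1
Now compute bottom-up:
tower_moves(1) = 1
tower_moves(2) = 2 * 1 + 1 = 3
tower_moves(3) = 2 * 3 + 1 = 7
= 7


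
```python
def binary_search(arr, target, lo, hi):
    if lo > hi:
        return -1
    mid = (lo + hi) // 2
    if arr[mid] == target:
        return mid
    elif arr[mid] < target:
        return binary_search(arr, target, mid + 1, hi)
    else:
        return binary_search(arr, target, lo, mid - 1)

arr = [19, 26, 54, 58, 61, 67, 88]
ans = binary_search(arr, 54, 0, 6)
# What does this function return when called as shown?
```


binary_search(arr, 54, 0, 6)
lo=0, hi=6, mid=3, arr[mid]=58
58 > 54, search left half
lo=0, hi=2, mid=1, arr[mid]=26
26 < 54, search right half
lo=2, hi=2, mid=2, arr[mid]=54
arr[2] == 54, found at index 2
= 2


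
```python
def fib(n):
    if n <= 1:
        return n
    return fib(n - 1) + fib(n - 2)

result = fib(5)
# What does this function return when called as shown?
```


fib(5)
= fib(4) + fib(3)
= (fib(3) + fib(2)) + fib(3)
Computing bottom-up: fib(0)=0, fib(1)=1, fib(2)=1, fib(3)=2, fib(4)=3, fib(5)=5
= 5


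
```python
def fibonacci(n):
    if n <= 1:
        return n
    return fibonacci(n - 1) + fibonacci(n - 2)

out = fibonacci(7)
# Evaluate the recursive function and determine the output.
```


fibonacci(7)
= fibonacci(6) + fibonacci(5)
= (fibonacci(5) + fibonacci(4)) + fibonacci(5)
Computing bottom-up: fibonacci(0)=0, fibonacci(1)=1, fibonacci(2)=1, fibonacci(3)=2, fibonacci(4)=3, fibonacci(5)=5, fibonacci(6)=8, fibonacci(7)=13
= 13


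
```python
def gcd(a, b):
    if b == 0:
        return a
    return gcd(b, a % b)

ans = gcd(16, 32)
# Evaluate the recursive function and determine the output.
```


gcd(16, 32)
= gcd(32, 16 % 32) = gcd(32, 16)
= gcd(16, 32 % 16) = gcd(16, 0)
b == 0, return a = 16


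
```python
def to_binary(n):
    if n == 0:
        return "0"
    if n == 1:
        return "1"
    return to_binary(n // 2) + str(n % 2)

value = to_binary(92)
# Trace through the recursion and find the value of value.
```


to_binary(92)
= to_binary(46) + "0"
= to_binary(23) + "0" + "0"
= to_binary(11) + "1" + "0" + "0"
= to_binary(5) + "1" + "1" + "0" + "0"
= to_binary(2) + "1" + "1" + "1" + "0" + "0"
= to_binary(1) + "0" + "1" + "1" + "1" + "0" + "0"
= "1" + "0" + "1" + "1" + "1" + "0" + "0"
= "1011100"


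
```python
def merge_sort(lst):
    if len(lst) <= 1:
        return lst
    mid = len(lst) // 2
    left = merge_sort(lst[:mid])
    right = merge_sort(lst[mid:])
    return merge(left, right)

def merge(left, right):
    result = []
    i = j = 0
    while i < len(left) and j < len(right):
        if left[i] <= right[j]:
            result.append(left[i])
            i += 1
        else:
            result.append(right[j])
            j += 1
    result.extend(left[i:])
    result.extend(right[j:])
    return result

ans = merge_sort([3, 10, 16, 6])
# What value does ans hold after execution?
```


merge_sort([3, 10, 16, 6])
Split into [3, 10] and [16, 6]
Left sorted: [3, 10]
Right sorted: [6, 16]
Merge [3, 10] and [6, 16]
= [3, 6, 10, 16]


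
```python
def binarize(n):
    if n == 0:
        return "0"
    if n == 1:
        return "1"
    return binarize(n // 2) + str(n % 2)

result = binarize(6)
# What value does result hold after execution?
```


binarize(6)
= binarize(3) + "0"
= binarize(1) + "1" + "0"
= "1" + "1" + "0"
= "110"


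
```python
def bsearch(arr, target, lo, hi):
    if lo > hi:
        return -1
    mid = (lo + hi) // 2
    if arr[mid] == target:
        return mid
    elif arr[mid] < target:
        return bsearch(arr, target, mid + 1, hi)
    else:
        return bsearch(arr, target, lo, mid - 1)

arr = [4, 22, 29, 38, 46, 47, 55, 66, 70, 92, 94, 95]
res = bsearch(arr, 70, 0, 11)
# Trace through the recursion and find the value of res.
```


bsearch(arr, 70, 0, 11)
lo=0, hi=11, mid=5, arr[mid]=47
47 < 70, search right half
lo=6, hi=11, mid=8, arr[mid]=70
arr[8] == 70, found at index 8
= 8


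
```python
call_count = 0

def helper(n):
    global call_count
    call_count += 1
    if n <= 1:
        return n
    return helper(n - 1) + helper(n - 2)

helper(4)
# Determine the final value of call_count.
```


helper(4) calls helper(3) and helper(2); each non-base call branches into two more.
Let C(k) = total number of calls made by helper(k), including the call to helper(k) itself.
Base cases: C(0) = 1, C(1) = 1
Recurrence: C(k) = 1 + C(k-1) + C(k-2)
  C(2) = 1 + C(1) + C(0) = 1 + 1 + 1 = 3
  C(3) = 1 + C(2) + C(1) = 1 + 3 + 1 = 5
  C(4) = 1 + C(3) + C(2) = 1 + 5 + 3 = 9
Total calls = C(4) = 9


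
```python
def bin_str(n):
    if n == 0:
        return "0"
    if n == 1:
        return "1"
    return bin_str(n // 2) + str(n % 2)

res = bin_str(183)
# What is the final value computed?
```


bin_str(183)
= bin_str(91) + "1"
= bin_str(45) + "1" + "1"
= bin_str(22) + "1" + "1" + "1"
= bin_str(11) + "0" + "1" + "1" + "1"
= bin_str(5) + "1" + "0" + "1" + "1" + "1"
= bin_str(2) + "1" + "1" + "0" + "1" + "1" + "1"
= bin_str(1) + "0" + "1" + "1" + "0" + "1" + "1" + "1"
= "1" + "0" + "1" + "1" + "0" + "1" + "1" + "1"
= "10110111"


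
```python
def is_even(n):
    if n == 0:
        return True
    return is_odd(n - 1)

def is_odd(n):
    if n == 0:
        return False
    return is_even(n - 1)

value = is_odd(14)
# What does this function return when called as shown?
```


is_odd(14)
= is_even(13)
= is_odd(12)
= is_even(11)
= is_odd(10)
= is_even(9)
= is_odd(8)
= is_even(7)
= is_odd(6)
= is_even(5)
= is_odd(4)
= is_even(3)
= is_odd(2)
= is_even(1)
= is_odd(0)
n == 0: return False
= False


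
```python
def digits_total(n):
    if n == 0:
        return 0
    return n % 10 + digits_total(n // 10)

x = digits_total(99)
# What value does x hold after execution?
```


digits_total(99)
= 9 + digits_total(9)
= 9 + 9 + digits_total(0)
= 9 + 9 + 0
= 18


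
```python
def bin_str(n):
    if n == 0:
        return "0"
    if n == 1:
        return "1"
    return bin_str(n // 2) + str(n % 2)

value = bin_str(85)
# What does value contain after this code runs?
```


bin_str(85)
= bin_str(42) + "1"
= bin_str(21) + "0" + "1"
= bin_str(10) + "1" + "0" + "1"
= bin_str(5) + "0" + "1" + "0" + "1"
= bin_str(2) + "1" + "0" + "1" + "0" + "1"
= bin_str(1) + "0" + "1" + "0" + "1" + "0" + "1"
= "1" + "0" + "1" + "0" + "1" + "0" + "1"
= "1010101"


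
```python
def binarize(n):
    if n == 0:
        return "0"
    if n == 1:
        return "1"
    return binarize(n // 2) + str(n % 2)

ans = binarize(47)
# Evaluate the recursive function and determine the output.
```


binarize(47)
= binarize(23) + "1"
= binarize(11) + "1" + "1"
= binarize(5) + "1" + "1" + "1"
= binarize(2) + "1" + "1" + "1" + "1"
= binarize(1) + "0" + "1" + "1" + "1" + "1"
= "1" + "0" + "1" + "1" + "1" + "1"
= "101111"


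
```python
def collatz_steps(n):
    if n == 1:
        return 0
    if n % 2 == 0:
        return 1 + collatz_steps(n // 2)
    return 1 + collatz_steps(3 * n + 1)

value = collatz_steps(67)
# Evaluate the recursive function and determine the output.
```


collatz_steps(67)
67 is odd -> 3*67+1 = 202 -> collatz_steps(202)
202 is even -> collatz_steps(101)
101 is odd -> 3*101+1 = 304 -> collatz_steps(304)
304 is even -> collatz_steps(152)
152 is even -> collatz_steps(76)
76 is even -> collatz_steps(38)
38 is even -> collatz_steps(19)
19 is odd -> 3*19+1 = 58 -> collatz_steps(58)
58 is even -> collatz_steps(29)
29 is odd -> 3*29+1 = 88 -> collatz_steps(88)
88 is even -> collatz_steps(44)
44 is even -> collatz_steps(22)
22 is even -> collatz_steps(11)
11 is odd -> 3*11+1 = 34 -> collatz_steps(34)
34 is even -> collatz_steps(17)
17 is odd -> 3*17+1 = 52 -> collatz_steps(52)
52 is even -> collatz_steps(26)
26 is even -> collatz_steps(13)
13 is odd -> 3*13+1 = 40 -> collatz_steps(40)
40 is even -> collatz_steps(20)
20 is even -> collatz_steps(10)
10 is even -> collatz_steps(5)
5 is odd -> 3*5+1 = 16 -> collatz_steps(16)
16 is even -> collatz_steps(8)
8 is even -> collatz_steps(4)
4 is even -> collatz_steps(2)
2 is even -> collatz_steps(1)
Reached 1 after 27 steps
= 27


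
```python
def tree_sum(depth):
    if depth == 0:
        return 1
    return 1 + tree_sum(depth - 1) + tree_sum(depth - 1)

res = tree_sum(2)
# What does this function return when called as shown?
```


tree_sum(2)
= 1 + tree_sum(1) + tree_sum(1)
= 1 + 2 * tree_sum(1)
tree_sum(k) = 2^(k+1) - 1
tree_sum(0) = 1
tree_sum(1) = 3
tree_sum(2) = 7
tree_sum(2) = 2^3 - 1 = 7


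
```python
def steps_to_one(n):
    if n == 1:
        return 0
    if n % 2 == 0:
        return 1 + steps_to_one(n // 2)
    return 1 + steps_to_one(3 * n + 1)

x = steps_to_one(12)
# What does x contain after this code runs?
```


steps_to_one(12)
12 is even -> steps_to_one(6)
6 is even -> steps_to_one(3)
3 is odd -> 3*3+1 = 10 -> steps_to_one(10)
10 is even -> steps_to_one(5)
5 is odd -> 3*5+1 = 16 -> steps_to_one(16)
16 is even -> steps_to_one(8)
8 is even -> steps_to_one(4)
4 is even -> steps_to_one(2)
2 is even -> steps_to_one(1)
Reached 1 after 9 steps
= 9


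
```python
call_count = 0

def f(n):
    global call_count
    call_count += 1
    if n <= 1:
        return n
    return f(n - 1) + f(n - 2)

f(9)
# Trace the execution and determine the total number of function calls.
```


f(9) calls f(8) and f(7); each non-base call branches into two more.
Let C(k) = total number of calls made by f(k), including the call to f(k) itself.
Base cases: C(0) = 1, C(1) = 1
Recurrence: C(k) = 1 + C(k-1) + C(k-2)
  C(2) = 1 + C(1) + C(0) = 1 + 1 + 1 = 3
  C(3) = 1 + C(2) + C(1) = 1 + 3 + 1 = 5
  C(4) = 1 + C(3) + C(2) = 1 + 5 + 3 = 9
  C(5) = 1 + C(4) + C(3) = 1 + 9 + 5 = 15
  C(6) = 1 + C(5) + C(4) = 1 + 15 + 9 = 25
  C(7) = 1 + C(6) + C(5) = 1 + 25 + 15 = 41
  C(8) = 1 + C(7) + C(6) = 1 + 41 + 25 = 67
  C(9) = 1 + C(8) + C(7) = 1 + 67 + 41 = 109
Total calls = C(9) = 109


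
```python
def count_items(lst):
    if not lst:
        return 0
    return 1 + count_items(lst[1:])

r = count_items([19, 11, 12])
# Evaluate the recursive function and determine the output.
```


count_items([19, 11, 12])
= 1 + count_items([11, 12])
= 1 + 1 + count_items([12])
= 1 + 1 + 1 + count_items([])
= 1 + 1 + 1 + 0
= 3


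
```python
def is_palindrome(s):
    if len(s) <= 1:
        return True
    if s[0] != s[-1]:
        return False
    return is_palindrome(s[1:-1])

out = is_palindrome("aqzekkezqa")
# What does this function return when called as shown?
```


is_palindrome("aqzekkezqa")
"aqzekkezqa": s[0]='a' == s[-1]='a' -> is_palindrome("qzekkezq")
"qzekkezq": s[0]='q' == s[-1]='q' -> is_palindrome("zekkez")
"zekkez": s[0]='z' == s[-1]='z' -> is_palindrome("ekke")
"ekke": s[0]='e' == s[-1]='e' -> is_palindrome("kk")
"kk": s[0]='k' == s[-1]='k' -> is_palindrome("")
"": len <= 1 -> True
= True


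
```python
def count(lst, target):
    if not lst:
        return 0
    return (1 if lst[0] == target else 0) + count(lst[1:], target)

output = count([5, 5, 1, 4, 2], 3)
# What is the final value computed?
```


count([5, 5, 1, 4, 2], 3)
lst[0]=5 != 3: 0 + count([5, 1, 4, 2], 3)
lst[0]=5 != 3: 0 + count([1, 4, 2], 3)
lst[0]=1 != 3: 0 + count([4, 2], 3)
lst[0]=4 != 3: 0 + count([2], 3)
lst[0]=2 != 3: 0 + count([], 3)
= 0


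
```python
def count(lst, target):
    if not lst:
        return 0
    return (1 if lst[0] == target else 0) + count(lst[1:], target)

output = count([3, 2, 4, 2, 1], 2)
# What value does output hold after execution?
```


count([3, 2, 4, 2, 1], 2)
lst[0]=3 != 2: 0 + count([2, 4, 2, 1], 2)
lst[0]=2 == 2: 1 + count([4, 2, 1], 2)
lst[0]=4 != 2: 0 + count([2, 1], 2)
lst[0]=2 == 2: 1 + count([1], 2)
lst[0]=1 != 2: 0 + count([], 2)
= 2


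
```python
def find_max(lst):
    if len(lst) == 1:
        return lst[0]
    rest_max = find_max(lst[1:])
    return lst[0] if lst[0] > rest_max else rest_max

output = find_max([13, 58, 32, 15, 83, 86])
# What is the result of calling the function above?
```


find_max([13, 58, 32, 15, 83, 86])
= compare 13 with find_max([58, 32, 15, 83, 86])
= compare 58 with find_max([32, 15, 83, 86])
= compare 32 with find_max([15, 83, 86])
= compare 15 with find_max([83, 86])
= compare 83 with find_max([86])
Base: find_max([86]) = 86
compare 83 with 86: max = 86
compare 15 with 86: max = 86
compare 32 with 86: max = 86
compare 58 with 86: max = 86
compare 13 with 86: max = 86
= 86


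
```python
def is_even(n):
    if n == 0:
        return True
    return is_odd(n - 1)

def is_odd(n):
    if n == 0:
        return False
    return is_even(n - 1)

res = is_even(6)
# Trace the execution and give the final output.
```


is_even(6)
= is_odd(5)
= is_even(4)
= is_odd(3)
= is_even(2)
= is_odd(1)
= is_even(0)
n == 0: return True
= True


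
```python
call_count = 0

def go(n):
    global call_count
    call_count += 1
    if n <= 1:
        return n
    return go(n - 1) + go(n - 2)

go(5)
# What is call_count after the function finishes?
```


go(5) calls go(4) and go(3); each non-base call branches into two more.
Let C(k) = total number of calls made by go(k), including the call to go(k) itself.
Base cases: C(0) = 1, C(1) = 1
Recurrence: C(k) = 1 + C(k-1) + C(k-2)
  C(2) = 1 + C(1) + C(0) = 1 + 1 + 1 = 3
  C(3) = 1 + C(2) + C(1) = 1 + 3 + 1 = 5
  C(4) = 1 + C(3) + C(2) = 1 + 5 + 3 = 9
  C(5) = 1 + C(4) + C(3) = 1 + 9 + 5 = 15
Total calls = C(5) = 15


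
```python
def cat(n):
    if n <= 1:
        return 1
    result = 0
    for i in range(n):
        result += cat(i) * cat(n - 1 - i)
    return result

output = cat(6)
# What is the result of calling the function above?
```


cat(6)
= sum of cat(i) * cat(6-1-i) for i in 0..5
First compute sub-values bottom-up:
  cat(0) = 1, cat(1) = 1
  cat(2) = 1*1 + 1*1 = 2
  cat(3) = 1*2 + 1*1 + 2*1 = 5
  cat(4) = 1*5 + 1*2 + 2*1 + 5*1 = 14
  cat(5) = 1*14 + 1*5 + 2*2 + 5*1 + 14*1 = 42
Now cat(6):
  cat(0)*cat(5) = 1*42 = 42
  cat(1)*cat(4) = 1*14 = 14
  cat(2)*cat(3) = 2*5 = 10
  cat(3)*cat(2) = 5*2 = 10
  cat(4)*cat(1) = 14*1 = 14
  cat(5)*cat(0) = 42*1 = 42
= 42 + 14 + 10 + 10 + 14 + 42
= 132


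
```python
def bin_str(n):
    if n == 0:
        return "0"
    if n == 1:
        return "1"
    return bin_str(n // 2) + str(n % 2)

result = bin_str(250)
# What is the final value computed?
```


bin_str(250)
= bin_str(125) + "0"
= bin_str(62) + "1" + "0"
= bin_str(31) + "0" + "1" + "0"
= bin_str(15) + "1" + "0" + "1" + "0"
= bin_str(7) + "1" + "1" + "0" + "1" + "0"
= bin_str(3) + "1" + "1" + "1" + "0" + "1" + "0"
= bin_str(1) + "1" + "1" + "1" + "1" + "0" + "1" + "0"
= "1" + "1" + "1" + "1" + "1" + "0" + "1" + "0"
= "11111010"


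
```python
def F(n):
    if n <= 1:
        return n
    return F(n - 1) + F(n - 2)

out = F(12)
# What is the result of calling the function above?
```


F(12)
= F(11) + F(10)
= (F(10) + F(9)) + F(10)
Computing bottom-up: F(0)=0, F(1)=1, F(2)=1, F(3)=2, F(4)=3, F(5)=5, F(6)=8, F(7)=13, F(8)=21, F(9)=34, F(10)=55, F(11)=89, F(12)=144
= 144


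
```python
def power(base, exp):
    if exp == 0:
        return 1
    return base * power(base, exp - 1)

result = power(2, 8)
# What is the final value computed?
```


power(2, 8)
= 2 * power(2, 7)
= 2 * 2 * power(2, 6)
= 2 * 2 * 2 * power(2, 5)
= 2 * 2 * 2 * 2 * power(2, 4)
= 2 * 2 * 2 * 2 * 2 * power(2, 3)
= 2 * 2 * 2 * 2 * 2 * 2 * power(2, 2)
= 2 * 2 * 2 * 2 * 2 * 2 * 2 * power(2, 1)
= 2 * 2 * 2 * 2 * 2 * 2 * 2 * 2 * power(2, 0)
= 2 * 2 * 2 * 2 * 2 * 2 * 2 * 2 * 1
= 256


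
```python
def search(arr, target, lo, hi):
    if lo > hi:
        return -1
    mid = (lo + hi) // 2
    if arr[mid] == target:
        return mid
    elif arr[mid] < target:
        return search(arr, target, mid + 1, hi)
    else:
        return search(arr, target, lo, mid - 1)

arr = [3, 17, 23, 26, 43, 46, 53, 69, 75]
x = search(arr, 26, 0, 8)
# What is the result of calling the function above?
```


search(arr, 26, 0, 8)
lo=0, hi=8, mid=4, arr[mid]=43
43 > 26, search left half
lo=0, hi=3, mid=1, arr[mid]=17
17 < 26, search right half
lo=2, hi=3, mid=2, arr[mid]=23
23 < 26, search right half
lo=3, hi=3, mid=3, arr[mid]=26
arr[3] == 26, found at index 3
= 3


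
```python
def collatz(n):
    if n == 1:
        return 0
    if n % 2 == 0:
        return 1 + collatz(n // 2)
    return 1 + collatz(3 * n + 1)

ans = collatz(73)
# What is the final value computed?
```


collatz(73)
73 is odd -> 3*73+1 = 220 -> collatz(220)
220 is even -> collatz(110)
110 is even -> collatz(55)
55 is odd -> 3*55+1 = 166 -> collatz(166)
166 is even -> collatz(83)
83 is odd -> 3*83+1 = 250 -> collatz(250)
250 is even -> collatz(125)
125 is odd -> 3*125+1 = 376 -> collatz(376)
376 is even -> collatz(188)
188 is even -> collatz(94)
94 is even -> collatz(47)
47 is odd -> 3*47+1 = 142 -> collatz(142)
142 is even -> collatz(71)
71 is odd -> 3*71+1 = 214 -> collatz(214)
214 is even -> collatz(107)
107 is odd -> 3*107+1 = 322 -> collatz(322)
322 is even -> collatz(161)
161 is odd -> 3*161+1 = 484 -> collatz(484)
484 is even -> collatz(242)
242 is even -> collatz(121)
121 is odd -> 3*121+1 = 364 -> collatz(364)
364 is even -> collatz(182)
182 is even -> collatz(91)
91 is odd -> 3*91+1 = 274 -> collatz(274)
274 is even -> collatz(137)
137 is odd -> 3*137+1 = 412 -> collatz(412)
412 is even -> collatz(206)
206 is even -> collatz(103)
103 is odd -> 3*103+1 = 310 -> collatz(310)
310 is even -> collatz(155)
155 is odd -> 3*155+1 = 466 -> collatz(466)
466 is even -> collatz(233)
233 is odd -> 3*233+1 = 700 -> collatz(700)
700 is even -> collatz(350)
350 is even -> collatz(175)
175 is odd -> 3*175+1 = 526 -> collatz(526)
526 is even -> collatz(263)
263 is odd -> 3*263+1 = 790 -> collatz(790)
790 is even -> collatz(395)
395 is odd -> 3*395+1 = 1186 -> collatz(1186)
1186 is even -> collatz(593)
593 is odd -> 3*593+1 = 1780 -> collatz(1780)
1780 is even -> collatz(890)
890 is even -> collatz(445)
445 is odd -> 3*445+1 = 1336 -> collatz(1336)
1336 is even -> collatz(668)
668 is even -> collatz(334)
334 is even -> collatz(167)
167 is odd -> 3*167+1 = 502 -> collatz(502)
502 is even -> collatz(251)
251 is odd -> 3*251+1 = 754 -> collatz(754)
754 is even -> collatz(377)
377 is odd -> 3*377+1 = 1132 -> collatz(1132)
1132 is even -> collatz(566)
566 is even -> collatz(283)
283 is odd -> 3*283+1 = 850 -> collatz(850)
850 is even -> collatz(425)
425 is odd -> 3*425+1 = 1276 -> collatz(1276)
1276 is even -> collatz(638)
638 is even -> collatz(319)
319 is odd -> 3*319+1 = 958 -> collatz(958)
958 is even -> collatz(479)
479 is odd -> 3*479+1 = 1438 -> collatz(1438)
1438 is even -> collatz(719)
719 is odd -> 3*719+1 = 2158 -> collatz(2158)
2158 is even -> collatz(1079)
1079 is odd -> 3*1079+1 = 3238 -> collatz(3238)
3238 is even -> collatz(1619)
1619 is odd -> 3*1619+1 = 4858 -> collatz(4858)
4858 is even -> collatz(2429)
2429 is odd -> 3*2429+1 = 7288 -> collatz(7288)
7288 is even -> collatz(3644)
3644 is even -> collatz(1822)
1822 is even -> collatz(911)
911 is odd -> 3*911+1 = 2734 -> collatz(2734)
2734 is even -> collatz(1367)
1367 is odd -> 3*1367+1 = 4102 -> collatz(4102)
4102 is even -> collatz(2051)
2051 is odd -> 3*2051+1 = 6154 -> collatz(6154)
6154 is even -> collatz(3077)
3077 is odd -> 3*3077+1 = 9232 -> collatz(9232)
9232 is even -> collatz(4616)
4616 is even -> collatz(2308)
2308 is even -> collatz(1154)
1154 is even -> collatz(577)
577 is odd -> 3*577+1 = 1732 -> collatz(1732)
1732 is even -> collatz(866)
866 is even -> collatz(433)
433 is odd -> 3*433+1 = 1300 -> collatz(1300)
1300 is even -> collatz(650)
650 is even -> collatz(325)
325 is odd -> 3*325+1 = 976 -> collatz(976)
976 is even -> collatz(488)
488 is even -> collatz(244)
244 is even -> collatz(122)
122 is even -> collatz(61)
61 is odd -> 3*61+1 = 184 -> collatz(184)
184 is even -> collatz(92)
92 is even -> collatz(46)
46 is even -> collatz(23)
23 is odd -> 3*23+1 = 70 -> collatz(70)
70 is even -> collatz(35)
35 is odd -> 3*35+1 = 106 -> collatz(106)
106 is even -> collatz(53)
53 is odd -> 3*53+1 = 160 -> collatz(160)
160 is even -> collatz(80)
80 is even -> collatz(40)
40 is even -> collatz(20)
20 is even -> collatz(10)
10 is even -> collatz(5)
5 is odd -> 3*5+1 = 16 -> collatz(16)
16 is even -> collatz(8)
8 is even -> collatz(4)
4 is even -> collatz(2)
2 is even -> collatz(1)
Reached 1 after 115 steps
= 115


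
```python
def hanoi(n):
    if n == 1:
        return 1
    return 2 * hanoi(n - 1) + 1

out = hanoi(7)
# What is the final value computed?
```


hanoi(7)
= 2 * hanoi(6) + 1
= 2 * (2 * hanoi(5) + 1) + 1
= 2 * (2 * (2 * hanoi(4) + 1) + 1) + 1
= 2 * (2 * (2 * (2 * hanoi(3) + 1) + 1) + 1) + 1
= 2 * (2 * (2 * (2 * (2 * hanoi(2) + 1) + 1) + 1) + 1) + 1
= 2 * (2 * (2 * (2 * (2 * (2 * hanoi(1) + 1) + 1) + 1) + 1) + 1) + 1
Now compute bottom-up:
hanoi(1) = 1
hanoi(2) = 2 * 1 + 1 = 3
hanoi(3) = 2 * 3 + 1 = 7
hanoi(4) = 2 * 7 + 1 = 15
hanoi(5) = 2 * 15 + 1 = 31
hanoi(6) = 2 * 31 + 1 = 63
hanoi(7) = 2 * 63 + 1 = 127
= 127


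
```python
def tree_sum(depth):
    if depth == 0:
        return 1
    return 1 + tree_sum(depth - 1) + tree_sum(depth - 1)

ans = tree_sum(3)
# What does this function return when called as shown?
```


tree_sum(3)
= 1 + tree_sum(2) + tree_sum(2)
= 1 + 2 * tree_sum(2)
tree_sum(k) = 2^(k+1) - 1
tree_sum(0) = 1
tree_sum(1) = 3
tree_sum(2) = 7
tree_sum(3) = 15
tree_sum(3) = 2^4 - 1 = 15


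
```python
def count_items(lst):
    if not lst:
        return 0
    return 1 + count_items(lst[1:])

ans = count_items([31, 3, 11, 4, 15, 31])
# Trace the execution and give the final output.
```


count_items([31, 3, 11, 4, 15, 31])
= 1 + count_items([3, 11, 4, 15, 31])
= 1 + 1 + count_items([11, 4, 15, 31])
= 1 + 1 + 1 + count_items([4, 15, 31])
= 1 + 1 + 1 + 1 + count_items([15, 31])
= 1 + 1 + 1 + 1 + 1 + count_items([31])
= 1 + 1 + 1 + 1 + 1 + 1 + count_items([])
= 1 + 1 + 1 + 1 + 1 + 1 + 0
= 6


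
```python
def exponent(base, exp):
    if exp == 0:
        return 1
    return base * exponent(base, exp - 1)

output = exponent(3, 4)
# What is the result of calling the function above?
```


exponent(3, 4)
= 3 * exponent(3, 3)
= 3 * 3 * exponent(3, 2)
= 3 * 3 * 3 * exponent(3, 1)
= 3 * 3 * 3 * 3 * exponent(3, 0)
= 3 * 3 * 3 * 3 * 1
= 81


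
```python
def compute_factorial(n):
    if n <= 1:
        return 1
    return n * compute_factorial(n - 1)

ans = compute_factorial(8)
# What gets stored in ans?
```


compute_factorial(8)
= 8 * compute_factorial(7)
= 8 * 7 * compute_factorial(6)
= 8 * 7 * 6 * compute_factorial(5)
= 8 * 7 * 6 * 5 * compute_factorial(4)
= 8 * 7 * 6 * 5 * 4 * compute_factorial(3)
= 8 * 7 * 6 * 5 * 4 * 3 * compute_factorial(2)
= 8 * 7 * 6 * 5 * 4 * 3 * 2 * compute_factorial(1)
= 8 * 7 * 6 * 5 * 4 * 3 * 2 * 1
= 40320


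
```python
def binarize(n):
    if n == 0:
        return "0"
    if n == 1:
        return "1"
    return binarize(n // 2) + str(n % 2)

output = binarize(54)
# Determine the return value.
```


binarize(54)
= binarize(27) + "0"
= binarize(13) + "1" + "0"
= binarize(6) + "1" + "1" + "0"
= binarize(3) + "0" + "1" + "1" + "0"
= binarize(1) + "1" + "0" + "1" + "1" + "0"
= "1" + "1" + "0" + "1" + "1" + "0"
= "110110"


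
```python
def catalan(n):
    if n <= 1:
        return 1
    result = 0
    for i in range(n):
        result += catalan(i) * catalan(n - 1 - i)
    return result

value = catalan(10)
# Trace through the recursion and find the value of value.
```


catalan(10)
= sum of catalan(i) * catalan(10-1-i) for i in 0..9
First compute sub-values bottom-up:
  catalan(0) = 1, catalan(1) = 1
  catalan(2) = 1*1 + 1*1 = 2
  catalan(3) = 1*2 + 1*1 + 2*1 = 5
  catalan(4) = 1*5 + 1*2 + 2*1 + 5*1 = 14
  catalan(5) = 1*14 + 1*5 + 2*2 + 5*1 + 14*1 = 42
  catalan(6) = 1*42 + 1*14 + 2*5 + 5*2 + 14*1 + 42*1 = 132
  catalan(7) = 1*132 + 1*42 + 2*14 + 5*5 + 14*2 + 42*1 + 132*1 = 429
  catalan(8) = 1*429 + 1*132 + 2*42 + 5*14 + 14*5 + 42*2 + 132*1 + 429*1 = 1430
  catalan(9) = 1*1430 + 1*429 + 2*132 + 5*42 + 14*14 + 42*5 + 132*2 + 429*1 + 1430*1 = 4862
Now catalan(10):
  catalan(0)*catalan(9) = 1*4862 = 4862
  catalan(1)*catalan(8) = 1*1430 = 1430
  catalan(2)*catalan(7) = 2*429 = 858
  catalan(3)*catalan(6) = 5*132 = 660
  catalan(4)*catalan(5) = 14*42 = 588
  catalan(5)*catalan(4) = 42*14 = 588
  catalan(6)*catalan(3) = 132*5 = 660
  catalan(7)*catalan(2) = 429*2 = 858
  catalan(8)*catalan(1) = 1430*1 = 1430
  catalan(9)*catalan(0) = 4862*1 = 4862
= 4862 + 1430 + 858 + 660 + 588 + 588 + 660 + 858 + 1430 + 4862
= 16796


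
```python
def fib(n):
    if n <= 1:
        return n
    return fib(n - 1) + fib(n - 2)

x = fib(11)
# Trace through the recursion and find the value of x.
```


fib(11)
= fib(10) + fib(9)
= (fib(9) + fib(8)) + fib(9)
Computing bottom-up: fib(0)=0, fib(1)=1, fib(2)=1, fib(3)=2, fib(4)=3, fib(5)=5, fib(6)=8, fib(7)=13, fib(8)=21, fib(9)=34, fib(10)=55, fib(11)=89
= 89


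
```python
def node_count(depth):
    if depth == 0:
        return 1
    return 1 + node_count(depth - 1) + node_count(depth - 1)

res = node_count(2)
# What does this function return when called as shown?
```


node_count(2)
= 1 + node_count(1) + node_count(1)
= 1 + 2 * node_count(1)
node_count(k) = 2^(k+1) - 1
node_count(0) = 1
node_count(1) = 3
node_count(2) = 7
node_count(2) = 2^3 - 1 = 7


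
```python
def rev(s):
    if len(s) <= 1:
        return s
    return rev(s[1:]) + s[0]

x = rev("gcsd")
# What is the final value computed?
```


rev("gcsd")
= rev("csd") + "g"
= rev("sd") + "c" + "g"
= rev("d") + "s" + "c" + "g"
= "d" + "s" + "c" + "g"
= "dscg"


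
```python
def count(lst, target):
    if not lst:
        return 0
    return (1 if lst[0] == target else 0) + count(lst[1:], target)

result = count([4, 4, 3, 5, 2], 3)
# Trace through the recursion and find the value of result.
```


count([4, 4, 3, 5, 2], 3)
lst[0]=4 != 3: 0 + count([4, 3, 5, 2], 3)
lst[0]=4 != 3: 0 + count([3, 5, 2], 3)
lst[0]=3 == 3: 1 + count([5, 2], 3)
lst[0]=5 != 3: 0 + count([2], 3)
lst[0]=2 != 3: 0 + count([], 3)
= 1


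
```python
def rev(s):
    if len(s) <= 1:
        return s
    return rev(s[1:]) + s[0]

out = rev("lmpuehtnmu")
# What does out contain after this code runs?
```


rev("lmpuehtnmu")
= rev("mpuehtnmu") + "l"
= rev("puehtnmu") + "m" + "l"
= rev("uehtnmu") + "p" + "m" + "l"
= rev("ehtnmu") + "u" + "p" + "m" + "l"
= rev("htnmu") + "e" + "u" + "p" + "m" + "l"
= rev("tnmu") + "h" + "e" + "u" + "p" + "m" + "l"
= rev("nmu") + "t" + "h" + "e" + "u" + "p" + "m" + "l"
= rev("mu") + "n" + "t" + "h" + "e" + "u" + "p" + "m" + "l"
= rev("u") + "m" + "n" + "t" + "h" + "e" + "u" + "p" + "m" + "l"
= "u" + "m" + "n" + "t" + "h" + "e" + "u" + "p" + "m" + "l"
= "umntheupml"


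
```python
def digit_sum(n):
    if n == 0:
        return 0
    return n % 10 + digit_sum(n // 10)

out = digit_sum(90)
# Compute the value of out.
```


digit_sum(90)
= 0 + digit_sum(9)
= 0 + 9 + digit_sum(0)
= 0 + 9 + 0
= 9


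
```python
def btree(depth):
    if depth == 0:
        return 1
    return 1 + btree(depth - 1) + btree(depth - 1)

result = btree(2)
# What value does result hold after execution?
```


btree(2)
= 1 + btree(1) + btree(1)
= 1 + 2 * btree(1)
btree(k) = 2^(k+1) - 1
btree(0) = 1
btree(1) = 3
btree(2) = 7
btree(2) = 2^3 - 1 = 7


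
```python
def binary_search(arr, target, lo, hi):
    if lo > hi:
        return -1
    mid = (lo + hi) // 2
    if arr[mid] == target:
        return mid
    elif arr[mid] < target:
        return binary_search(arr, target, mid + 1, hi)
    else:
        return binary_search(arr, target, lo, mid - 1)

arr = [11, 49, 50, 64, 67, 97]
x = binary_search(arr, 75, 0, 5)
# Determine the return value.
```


binary_search(arr, 75, 0, 5)
lo=0, hi=5, mid=2, arr[mid]=50
50 < 75, search right half
lo=3, hi=5, mid=4, arr[mid]=67
67 < 75, search right half
lo=5, hi=5, mid=5, arr[mid]=97
97 > 75, search left half
lo > hi, target not found, return -1
= -1


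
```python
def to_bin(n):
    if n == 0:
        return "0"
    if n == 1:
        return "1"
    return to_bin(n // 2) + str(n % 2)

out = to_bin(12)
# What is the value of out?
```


to_bin(12)
= to_bin(6) + "0"
= to_bin(3) + "0" + "0"
= to_bin(1) + "1" + "0" + "0"
= "1" + "1" + "0" + "0"
= "1100"


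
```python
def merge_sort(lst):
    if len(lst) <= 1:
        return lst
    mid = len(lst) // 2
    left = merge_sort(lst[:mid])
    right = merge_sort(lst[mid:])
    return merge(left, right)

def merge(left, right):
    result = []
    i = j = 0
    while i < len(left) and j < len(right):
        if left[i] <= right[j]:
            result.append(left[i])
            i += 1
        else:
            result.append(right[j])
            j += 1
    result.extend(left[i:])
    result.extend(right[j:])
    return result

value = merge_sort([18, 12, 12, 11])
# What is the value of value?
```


merge_sort([18, 12, 12, 11])
Split into [18, 12] and [12, 11]
Left sorted: [12, 18]
Right sorted: [11, 12]
Merge [12, 18] and [11, 12]
= [11, 12, 12, 18]


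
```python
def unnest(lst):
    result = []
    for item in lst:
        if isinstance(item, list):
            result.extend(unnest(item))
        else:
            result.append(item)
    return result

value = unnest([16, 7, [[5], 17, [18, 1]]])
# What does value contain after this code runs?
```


unnest([16, 7, [[5], 17, [18, 1]]])
Processing each element:
  16 is not a list -> append 16
  7 is not a list -> append 7
  [[5], 17, [18, 1]] is a list -> unnest recursively -> [5, 17, 18, 1]
= [16, 7, 5, 17, 18, 1]


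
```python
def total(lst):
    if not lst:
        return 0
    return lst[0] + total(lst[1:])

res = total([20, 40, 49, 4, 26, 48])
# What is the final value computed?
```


total([20, 40, 49, 4, 26, 48])
= 20 + total([40, 49, 4, 26, 48])
= 20 + 40 + total([49, 4, 26, 48])
= 20 + 40 + 49 + total([4, 26, 48])
= 20 + 40 + 49 + 4 + total([26, 48])
= 20 + 40 + 49 + 4 + 26 + total([48])
= 20 + 40 + 49 + 4 + 26 + 48 + total([])
= 20 + 40 + 49 + 4 + 26 + 48 + 0
= 187


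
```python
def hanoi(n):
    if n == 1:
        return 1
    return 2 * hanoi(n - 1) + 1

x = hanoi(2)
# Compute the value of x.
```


hanoi(2)
= 2 * hanoi(1) + 1
Now compute bottom-up:
hanoi(1) = 1
hanoi(2) = 2 * 1 + 1 = 3
= 3


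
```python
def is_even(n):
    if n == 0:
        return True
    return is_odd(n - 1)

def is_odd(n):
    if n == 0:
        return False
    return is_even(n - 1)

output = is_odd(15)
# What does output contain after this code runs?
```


is_odd(15)
= is_even(14)
= is_odd(13)
= is_even(12)
= is_odd(11)
= is_even(10)
= is_odd(9)
= is_even(8)
= is_odd(7)
= is_even(6)
= is_odd(5)
= is_even(4)
= is_odd(3)
= is_even(2)
= is_odd(1)
= is_even(0)
n == 0: return True
= True


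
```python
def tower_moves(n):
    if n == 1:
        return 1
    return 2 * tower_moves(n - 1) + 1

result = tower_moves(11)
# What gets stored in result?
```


tower_moves(11)
= 2 * tower_moves(10) + 1
= 2 * (2 * tower_moves(9) + 1) + 1
= 2 * (2 * (2 * tower_moves(8) + 1) + 1) + 1
= 2 * (2 * (2 * (2 * tower_moves(7) + 1) + 1) + 1) + 1
= 2 * (2 * (2 * (2 * (2 * tower_moves(6) + 1) + 1) + 1) + 1) + 1
= 2 * (2 * (2 * (2 * (2 * (2 * tower_moves(5) + 1) + 1) + 1) + 1) + 1) + 1
= 2 * (2 * (2 * (2 * (2 * (2 * (2 * tower_moves(4) + 1) + 1) + 1) + 1) + 1) + 1) + 1
= 2 * (2 * (2 * (2 * (2 * (2 * (2 * (2 * tower_moves(3) + 1) + 1) + 1) + 1) + 1) + 1) + 1) + 1
= 2 * (2 * (2 * (2 * (2 * (2 * (2 * (2 * (2 * tower_moves(2) + 1) + 1) + 1) + 1) + 1) + 1) + 1) + 1) + 1
= 2 * (2 * (2 * (2 * (2 * (2 * (2 * (2 * (2 * (2 * tower_moves(1) + 1) + 1) + 1) + 1) + 1) + 1) + 1) + 1) + 1) + 1
Now compute bottom-up:
tower_moves(1) = 1
tower_moves(2) = 2 * 1 + 1 = 3
tower_moves(3) = 2 * 3 + 1 = 7
tower_moves(4) = 2 * 7 + 1 = 15
tower_moves(5) = 2 * 15 + 1 = 31
tower_moves(6) = 2 * 31 + 1 = 63
tower_moves(7) = 2 * 63 + 1 = 127
tower_moves(8) = 2 * 127 + 1 = 255
tower_moves(9) = 2 * 255 + 1 = 511
tower_moves(10) = 2 * 511 + 1 = 1023
tower_moves(11) = 2 * 1023 + 1 = 2047
= 2047


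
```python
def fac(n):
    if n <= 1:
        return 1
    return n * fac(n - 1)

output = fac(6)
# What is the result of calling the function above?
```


fac(6)
= 6 * fac(5)
= 6 * 5 * fac(4)
= 6 * 5 * 4 * fac(3)
= 6 * 5 * 4 * 3 * fac(2)
= 6 * 5 * 4 * 3 * 2 * fac(1)
= 6 * 5 * 4 * 3 * 2 * 1
= 720


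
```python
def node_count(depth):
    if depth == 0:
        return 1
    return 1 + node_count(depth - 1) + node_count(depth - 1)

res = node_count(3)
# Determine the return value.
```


node_count(3)
= 1 + node_count(2) + node_count(2)
= 1 + 2 * node_count(2)
node_count(k) = 2^(k+1) - 1
node_count(0) = 1
node_count(1) = 3
node_count(2) = 7
node_count(3) = 15
node_count(3) = 2^4 - 1 = 15


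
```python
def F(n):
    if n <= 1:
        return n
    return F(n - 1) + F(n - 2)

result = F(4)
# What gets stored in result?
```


F(4)
= F(3) + F(2)
= (F(2) + F(1)) + F(2)
Computing bottom-up: F(0)=0, F(1)=1, F(2)=1, F(3)=2, F(4)=3
= 3


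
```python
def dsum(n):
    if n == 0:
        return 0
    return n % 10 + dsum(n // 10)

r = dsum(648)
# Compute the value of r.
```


dsum(648)
= 8 + dsum(64)
= 8 + 4 + dsum(6)
= 8 + 4 + 6 + dsum(0)
= 8 + 4 + 6 + 0
= 18


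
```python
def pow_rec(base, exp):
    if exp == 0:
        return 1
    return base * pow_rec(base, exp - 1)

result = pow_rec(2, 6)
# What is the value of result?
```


pow_rec(2, 6)
= 2 * pow_rec(2, 5)
= 2 * 2 * pow_rec(2, 4)
= 2 * 2 * 2 * pow_rec(2, 3)
= 2 * 2 * 2 * 2 * pow_rec(2, 2)
= 2 * 2 * 2 * 2 * 2 * pow_rec(2, 1)
= 2 * 2 * 2 * 2 * 2 * 2 * pow_rec(2, 0)
= 2 * 2 * 2 * 2 * 2 * 2 * 1
= 64


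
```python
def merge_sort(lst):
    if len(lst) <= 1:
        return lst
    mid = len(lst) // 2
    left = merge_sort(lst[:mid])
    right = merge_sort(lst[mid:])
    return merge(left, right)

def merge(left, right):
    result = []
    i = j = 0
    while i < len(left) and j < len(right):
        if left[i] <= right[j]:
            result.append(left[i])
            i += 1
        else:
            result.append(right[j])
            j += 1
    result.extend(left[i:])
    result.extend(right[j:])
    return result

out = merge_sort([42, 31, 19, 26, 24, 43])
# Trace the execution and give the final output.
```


merge_sort([42, 31, 19, 26, 24, 43])
Split into [42, 31, 19] and [26, 24, 43]
Left sorted: [19, 31, 42]
Right sorted: [24, 26, 43]
Merge [19, 31, 42] and [24, 26, 43]
= [19, 24, 26, 31, 42, 43]


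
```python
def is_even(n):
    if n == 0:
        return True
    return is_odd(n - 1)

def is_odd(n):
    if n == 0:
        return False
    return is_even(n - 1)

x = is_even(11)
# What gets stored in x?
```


is_even(11)
= is_odd(10)
= is_even(9)
= is_odd(8)
= is_even(7)
= is_odd(6)
= is_even(5)
= is_odd(4)
= is_even(3)
= is_odd(2)
= is_even(1)
= is_odd(0)
n == 0: return False
= False


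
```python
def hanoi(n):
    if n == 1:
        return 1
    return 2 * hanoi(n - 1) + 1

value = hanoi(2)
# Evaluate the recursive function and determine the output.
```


hanoi(2)
= 2 * hanoi(1) + 1
Now compute bottom-up:
hanoi(1) = 1
hanoi(2) = 2 * 1 + 1 = 3
= 3


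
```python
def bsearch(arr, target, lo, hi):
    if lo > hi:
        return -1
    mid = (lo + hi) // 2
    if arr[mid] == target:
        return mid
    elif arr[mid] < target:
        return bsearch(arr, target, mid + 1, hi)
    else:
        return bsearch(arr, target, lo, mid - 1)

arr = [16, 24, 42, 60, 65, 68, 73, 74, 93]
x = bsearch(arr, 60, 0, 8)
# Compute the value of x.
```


bsearch(arr, 60, 0, 8)
lo=0, hi=8, mid=4, arr[mid]=65
65 > 60, search left half
lo=0, hi=3, mid=1, arr[mid]=24
24 < 60, search right half
lo=2, hi=3, mid=2, arr[mid]=42
42 < 60, search right half
lo=3, hi=3, mid=3, arr[mid]=60
arr[3] == 60, found at index 3
= 3


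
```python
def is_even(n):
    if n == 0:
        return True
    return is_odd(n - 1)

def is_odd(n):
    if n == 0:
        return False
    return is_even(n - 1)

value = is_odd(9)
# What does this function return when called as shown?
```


is_odd(9)
= is_even(8)
= is_odd(7)
= is_even(6)
= is_odd(5)
= is_even(4)
= is_odd(3)
= is_even(2)
= is_odd(1)
= is_even(0)
n == 0: return True
= True


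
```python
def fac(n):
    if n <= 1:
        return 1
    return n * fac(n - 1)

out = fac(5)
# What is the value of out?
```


fac(5)
= 5 * fac(4)
= 5 * 4 * fac(3)
= 5 * 4 * 3 * fac(2)
= 5 * 4 * 3 * 2 * fac(1)
= 5 * 4 * 3 * 2 * 1
= 120


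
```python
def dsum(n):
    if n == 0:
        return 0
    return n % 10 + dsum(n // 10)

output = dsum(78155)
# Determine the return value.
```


dsum(78155)
= 5 + dsum(7815)
= 5 + 5 + dsum(781)
= 5 + 5 + 1 + dsum(78)
= 5 + 5 + 1 + 8 + dsum(7)
= 5 + 5 + 1 + 8 + 7 + dsum(0)
= 5 + 5 + 1 + 8 + 7 + 0
= 26


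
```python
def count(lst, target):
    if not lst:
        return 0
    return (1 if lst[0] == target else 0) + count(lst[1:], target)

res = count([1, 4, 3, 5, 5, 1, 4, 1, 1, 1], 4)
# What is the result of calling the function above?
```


count([1, 4, 3, 5, 5, 1, 4, 1, 1, 1], 4)
lst[0]=1 != 4: 0 + count([4, 3, 5, 5, 1, 4, 1, 1, 1], 4)
lst[0]=4 == 4: 1 + count([3, 5, 5, 1, 4, 1, 1, 1], 4)
lst[0]=3 != 4: 0 + count([5, 5, 1, 4, 1, 1, 1], 4)
lst[0]=5 != 4: 0 + count([5, 1, 4, 1, 1, 1], 4)
lst[0]=5 != 4: 0 + count([1, 4, 1, 1, 1], 4)
lst[0]=1 != 4: 0 + count([4, 1, 1, 1], 4)
lst[0]=4 == 4: 1 + count([1, 1, 1], 4)
lst[0]=1 != 4: 0 + count([1, 1], 4)
lst[0]=1 != 4: 0 + count([1], 4)
lst[0]=1 != 4: 0 + count([], 4)
= 2


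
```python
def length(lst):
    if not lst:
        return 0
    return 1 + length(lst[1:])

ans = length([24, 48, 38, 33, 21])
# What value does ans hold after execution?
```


length([24, 48, 38, 33, 21])
= 1 + length([48, 38, 33, 21])
= 1 + 1 + length([38, 33, 21])
= 1 + 1 + 1 + length([33, 21])
= 1 + 1 + 1 + 1 + length([21])
= 1 + 1 + 1 + 1 + 1 + length([])
= 1 + 1 + 1 + 1 + 1 + 0
= 5


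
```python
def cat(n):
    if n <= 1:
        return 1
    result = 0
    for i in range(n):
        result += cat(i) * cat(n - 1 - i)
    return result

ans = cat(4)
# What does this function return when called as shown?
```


cat(4)
= sum of cat(i) * cat(4-1-i) for i in 0..3
First compute sub-values bottom-up:
  cat(0) = 1, cat(1) = 1
  cat(2) = 1*1 + 1*1 = 2
  cat(3) = 1*2 + 1*1 + 2*1 = 5
Now cat(4):
  cat(0)*cat(3) = 1*5 = 5
  cat(1)*cat(2) = 1*2 = 2
  cat(2)*cat(1) = 2*1 = 2
  cat(3)*cat(0) = 5*1 = 5
= 5 + 2 + 2 + 5
= 14


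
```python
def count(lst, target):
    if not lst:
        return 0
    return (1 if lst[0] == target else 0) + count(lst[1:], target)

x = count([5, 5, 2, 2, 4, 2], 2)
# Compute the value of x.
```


count([5, 5, 2, 2, 4, 2], 2)
lst[0]=5 != 2: 0 + count([5, 2, 2, 4, 2], 2)
lst[0]=5 != 2: 0 + count([2, 2, 4, 2], 2)
lst[0]=2 == 2: 1 + count([2, 4, 2], 2)
lst[0]=2 == 2: 1 + count([4, 2], 2)
lst[0]=4 != 2: 0 + count([2], 2)
lst[0]=2 == 2: 1 + count([], 2)
= 3
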